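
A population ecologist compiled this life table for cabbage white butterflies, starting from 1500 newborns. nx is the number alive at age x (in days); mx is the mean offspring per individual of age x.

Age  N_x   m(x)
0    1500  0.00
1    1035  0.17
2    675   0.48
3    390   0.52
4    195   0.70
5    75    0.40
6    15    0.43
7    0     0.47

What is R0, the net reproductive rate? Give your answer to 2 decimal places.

lx = nx/n0 = nx/1500: 1, 0.69, 0.45, 0.26, 0.13, 0.05, 0.01, 0
lx·mx by age: 0, 0.1173, 0.216, 0.1352, 0.091, 0.02, 0.0043, 0
R0 = Σ lx·mx = 0.5838 → 0.58

0.58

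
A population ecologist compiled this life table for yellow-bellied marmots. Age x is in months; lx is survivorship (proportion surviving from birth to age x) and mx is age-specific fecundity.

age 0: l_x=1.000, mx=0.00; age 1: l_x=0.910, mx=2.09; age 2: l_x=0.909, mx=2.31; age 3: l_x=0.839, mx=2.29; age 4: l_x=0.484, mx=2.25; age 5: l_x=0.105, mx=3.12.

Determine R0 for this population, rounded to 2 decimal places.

lx·mx by age: 0, 1.9019, 2.09979, 1.92131, 1.089, 0.3276
R0 = Σ lx·mx = 7.3396 → 7.34

7.34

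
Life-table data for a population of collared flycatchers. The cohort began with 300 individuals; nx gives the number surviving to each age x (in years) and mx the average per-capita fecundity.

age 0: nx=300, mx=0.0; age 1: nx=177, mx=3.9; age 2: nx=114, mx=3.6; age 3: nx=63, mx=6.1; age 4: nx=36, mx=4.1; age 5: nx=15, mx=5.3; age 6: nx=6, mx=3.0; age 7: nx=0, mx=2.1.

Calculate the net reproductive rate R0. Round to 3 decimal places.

lx = nx/n0 = nx/300: 1, 0.59, 0.38, 0.21, 0.12, 0.05, 0.02, 0
lx·mx by age: 0, 2.301, 1.368, 1.281, 0.492, 0.265, 0.06, 0
R0 = Σ lx·mx = 5.767 → 5.767

5.767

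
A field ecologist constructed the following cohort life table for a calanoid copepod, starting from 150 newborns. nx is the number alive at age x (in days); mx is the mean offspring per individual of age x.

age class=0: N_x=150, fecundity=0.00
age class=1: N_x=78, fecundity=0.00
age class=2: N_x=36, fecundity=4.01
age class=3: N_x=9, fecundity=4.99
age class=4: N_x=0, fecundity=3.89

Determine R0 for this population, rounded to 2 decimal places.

1.26

lx = nx/n0 = nx/150: 1, 0.52, 0.24, 0.06, 0
lx·mx by age: 0, 0, 0.9624, 0.2994, 0
R0 = Σ lx·mx = 1.2618 → 1.26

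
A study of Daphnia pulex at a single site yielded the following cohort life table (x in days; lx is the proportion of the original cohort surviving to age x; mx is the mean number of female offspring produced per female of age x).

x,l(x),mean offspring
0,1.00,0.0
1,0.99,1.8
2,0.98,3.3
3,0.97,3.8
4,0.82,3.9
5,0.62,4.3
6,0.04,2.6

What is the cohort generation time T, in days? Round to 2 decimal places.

3.14

lx·mx: 0, 1.782, 3.234, 3.686, 3.198, 2.666, 0.104 → R0 = 14.67
x·lx·mx: 0, 1.782, 6.468, 11.058, 12.792, 13.33, 0.624 → Σ = 46.054
T = 46.054 / 14.67 = 3.139332… → 3.14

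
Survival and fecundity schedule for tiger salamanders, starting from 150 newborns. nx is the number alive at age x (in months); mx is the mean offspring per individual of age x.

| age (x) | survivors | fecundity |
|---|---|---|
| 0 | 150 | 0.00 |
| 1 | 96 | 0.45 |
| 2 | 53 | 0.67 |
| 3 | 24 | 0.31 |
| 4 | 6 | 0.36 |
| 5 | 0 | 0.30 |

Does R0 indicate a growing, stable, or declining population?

lx = nx/n0 = nx/150: 1, 0.64, 0.35333…, 0.16, 0.04, 0
R0 = Σ lx·mx = 0 + 0.288 + 0.236733… + 0.0496 + 0.0144 + 0 = 0.588733…
R0 < 1, so the population is declining.

declining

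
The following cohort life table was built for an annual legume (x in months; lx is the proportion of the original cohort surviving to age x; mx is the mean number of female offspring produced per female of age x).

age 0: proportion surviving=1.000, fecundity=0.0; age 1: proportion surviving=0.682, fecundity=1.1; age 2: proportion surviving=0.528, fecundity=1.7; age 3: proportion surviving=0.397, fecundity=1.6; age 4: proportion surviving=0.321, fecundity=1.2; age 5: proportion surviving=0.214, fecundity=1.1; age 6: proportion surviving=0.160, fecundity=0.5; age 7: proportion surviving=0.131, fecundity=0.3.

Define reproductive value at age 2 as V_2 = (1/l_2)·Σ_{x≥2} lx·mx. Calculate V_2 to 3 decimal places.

4.304

lx·mx for x ≥ 2: 0.8976, 0.6352, 0.3852, 0.2354, 0.08, 0.0393 → sum = 2.2727
V_2 = 2.2727 / l_2 = 2.2727 / 0.528 = 4.304356… → 4.304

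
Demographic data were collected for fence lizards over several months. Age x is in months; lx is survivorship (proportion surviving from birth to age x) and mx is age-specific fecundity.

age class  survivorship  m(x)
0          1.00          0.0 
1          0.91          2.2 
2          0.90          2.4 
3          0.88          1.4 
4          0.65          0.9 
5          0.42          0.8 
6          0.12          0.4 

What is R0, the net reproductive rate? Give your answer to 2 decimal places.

lx·mx by age: 0, 2.002, 2.16, 1.232, 0.585, 0.336, 0.048
R0 = Σ lx·mx = 6.363 → 6.36

6.36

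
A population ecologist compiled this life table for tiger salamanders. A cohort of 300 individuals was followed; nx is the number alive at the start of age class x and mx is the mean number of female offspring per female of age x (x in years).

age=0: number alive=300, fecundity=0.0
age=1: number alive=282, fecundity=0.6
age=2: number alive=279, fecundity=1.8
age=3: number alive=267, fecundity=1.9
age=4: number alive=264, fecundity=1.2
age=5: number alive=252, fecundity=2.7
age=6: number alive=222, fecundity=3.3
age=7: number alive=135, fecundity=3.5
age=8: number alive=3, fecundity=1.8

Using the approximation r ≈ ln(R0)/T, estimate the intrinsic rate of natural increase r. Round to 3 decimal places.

0.543

lx = nx/n0 = nx/300: 1, 0.94, 0.93, 0.89, 0.88, 0.84, 0.74, 0.45, 0.01
R0 = Σ lx·mx = 0 + 0.564 + 1.674 + 1.691 + 1.056 + 2.268 + 2.442 + 1.575 + 0.018 = 11.288
Σ x·lx·mx = 50.37; T = 50.37/11.288 = 4.46226…
r ≈ ln(R0)/T = ln(11.288)/4.46226… = 0.54316… → 0.543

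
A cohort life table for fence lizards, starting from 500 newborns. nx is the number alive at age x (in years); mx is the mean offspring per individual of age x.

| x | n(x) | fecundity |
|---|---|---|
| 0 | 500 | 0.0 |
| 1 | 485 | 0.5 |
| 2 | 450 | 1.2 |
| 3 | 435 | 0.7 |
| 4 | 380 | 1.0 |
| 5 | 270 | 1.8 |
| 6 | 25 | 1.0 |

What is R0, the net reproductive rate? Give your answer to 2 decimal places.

lx = nx/n0 = nx/500: 1, 0.97, 0.9, 0.87, 0.76, 0.54, 0.05
lx·mx by age: 0, 0.485, 1.08, 0.609, 0.76, 0.972, 0.05
R0 = Σ lx·mx = 3.956 → 3.96

3.96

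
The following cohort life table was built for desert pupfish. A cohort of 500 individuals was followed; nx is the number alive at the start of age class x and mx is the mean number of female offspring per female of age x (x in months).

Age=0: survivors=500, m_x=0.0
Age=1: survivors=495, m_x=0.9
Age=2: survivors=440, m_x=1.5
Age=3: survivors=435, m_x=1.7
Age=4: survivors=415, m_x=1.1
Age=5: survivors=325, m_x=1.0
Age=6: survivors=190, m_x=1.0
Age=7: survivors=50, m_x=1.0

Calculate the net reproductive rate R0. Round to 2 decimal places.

lx = nx/n0 = nx/500: 1, 0.99, 0.88, 0.87, 0.83, 0.65, 0.38, 0.1
lx·mx by age: 0, 0.891, 1.32, 1.479, 0.913, 0.65, 0.38, 0.1
R0 = Σ lx·mx = 5.733 → 5.73

5.73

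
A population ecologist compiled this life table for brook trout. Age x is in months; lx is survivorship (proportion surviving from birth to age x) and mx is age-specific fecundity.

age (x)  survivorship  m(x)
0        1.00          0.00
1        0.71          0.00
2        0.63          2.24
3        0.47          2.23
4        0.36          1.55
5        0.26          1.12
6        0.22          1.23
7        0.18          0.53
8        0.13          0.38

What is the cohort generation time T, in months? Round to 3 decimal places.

3.314

lx·mx: 0, 0, 1.4112, 1.0481, 0.558, 0.2912, 0.2706, 0.0954, 0.0494 → R0 = 3.7239
x·lx·mx: 0, 0, 2.8224, 3.1443, 2.232, 1.456, 1.6236, 0.6678, 0.3952 → Σ = 12.3413
T = 12.3413 / 3.7239 = 3.314079… → 3.314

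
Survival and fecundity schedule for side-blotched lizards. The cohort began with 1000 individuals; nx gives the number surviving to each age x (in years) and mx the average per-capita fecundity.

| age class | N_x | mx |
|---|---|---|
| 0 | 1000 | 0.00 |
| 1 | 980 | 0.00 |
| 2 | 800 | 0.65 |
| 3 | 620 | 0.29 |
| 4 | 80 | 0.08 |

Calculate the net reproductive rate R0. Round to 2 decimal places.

lx = nx/n0 = nx/1000: 1, 0.98, 0.8, 0.62, 0.08
lx·mx by age: 0, 0, 0.52, 0.1798, 0.0064
R0 = Σ lx·mx = 0.7062 → 0.71

0.71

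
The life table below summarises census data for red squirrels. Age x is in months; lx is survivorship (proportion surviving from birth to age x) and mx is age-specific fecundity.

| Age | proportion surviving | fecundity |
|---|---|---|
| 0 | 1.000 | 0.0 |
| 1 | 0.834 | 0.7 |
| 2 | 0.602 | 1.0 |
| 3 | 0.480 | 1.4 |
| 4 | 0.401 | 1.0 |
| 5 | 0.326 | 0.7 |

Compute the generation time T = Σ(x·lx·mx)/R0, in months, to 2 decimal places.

2.63

lx·mx: 0, 0.5838, 0.602, 0.672, 0.401, 0.2282 → R0 = 2.487
x·lx·mx: 0, 0.5838, 1.204, 2.016, 1.604, 1.141 → Σ = 6.5488
T = 6.5488 / 2.487 = 2.633213… → 2.63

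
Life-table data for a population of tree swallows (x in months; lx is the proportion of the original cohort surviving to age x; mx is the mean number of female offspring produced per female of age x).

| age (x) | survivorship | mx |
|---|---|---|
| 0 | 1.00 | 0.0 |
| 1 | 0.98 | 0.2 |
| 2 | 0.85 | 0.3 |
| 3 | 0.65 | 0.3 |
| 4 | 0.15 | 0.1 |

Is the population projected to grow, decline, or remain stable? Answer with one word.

declining

R0 = Σ lx·mx = 0 + 0.196 + 0.255 + 0.195 + 0.015 = 0.661
R0 < 1, so the population is declining.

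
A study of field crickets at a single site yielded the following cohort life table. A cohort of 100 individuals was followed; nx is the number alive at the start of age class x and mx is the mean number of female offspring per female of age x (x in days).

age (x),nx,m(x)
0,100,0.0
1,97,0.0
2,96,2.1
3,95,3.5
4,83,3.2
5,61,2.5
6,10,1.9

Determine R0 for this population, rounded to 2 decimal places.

lx = nx/n0 = nx/100: 1, 0.97, 0.96, 0.95, 0.83, 0.61, 0.1
lx·mx by age: 0, 0, 2.016, 3.325, 2.656, 1.525, 0.19
R0 = Σ lx·mx = 9.712 → 9.71

9.71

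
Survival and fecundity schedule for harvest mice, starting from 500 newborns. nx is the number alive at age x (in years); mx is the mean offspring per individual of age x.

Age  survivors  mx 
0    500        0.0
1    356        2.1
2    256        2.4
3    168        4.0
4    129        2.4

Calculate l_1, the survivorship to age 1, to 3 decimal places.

0.712

l_1 = n_1/n_0 = 356/500 = 0.712 → 0.712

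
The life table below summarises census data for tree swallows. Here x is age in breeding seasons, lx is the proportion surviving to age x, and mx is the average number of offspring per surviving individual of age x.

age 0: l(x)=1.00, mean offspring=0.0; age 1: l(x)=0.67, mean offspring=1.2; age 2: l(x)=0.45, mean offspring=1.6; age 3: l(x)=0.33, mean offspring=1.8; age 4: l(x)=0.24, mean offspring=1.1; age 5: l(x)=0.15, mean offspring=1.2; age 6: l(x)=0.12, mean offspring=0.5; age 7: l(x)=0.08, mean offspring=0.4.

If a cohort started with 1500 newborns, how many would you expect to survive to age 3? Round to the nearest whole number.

Expected survivors = N0 · l_3 = 1500 × 0.33 = 495 → 495

495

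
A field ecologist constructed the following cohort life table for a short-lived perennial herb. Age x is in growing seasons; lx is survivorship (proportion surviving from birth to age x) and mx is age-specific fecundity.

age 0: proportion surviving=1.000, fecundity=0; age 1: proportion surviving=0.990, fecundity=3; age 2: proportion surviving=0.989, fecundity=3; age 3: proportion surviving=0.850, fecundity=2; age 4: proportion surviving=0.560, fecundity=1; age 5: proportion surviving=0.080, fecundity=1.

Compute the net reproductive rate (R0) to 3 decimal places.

8.277

lx·mx by age: 0, 2.97, 2.967, 1.7, 0.56, 0.08
R0 = Σ lx·mx = 8.277 → 8.277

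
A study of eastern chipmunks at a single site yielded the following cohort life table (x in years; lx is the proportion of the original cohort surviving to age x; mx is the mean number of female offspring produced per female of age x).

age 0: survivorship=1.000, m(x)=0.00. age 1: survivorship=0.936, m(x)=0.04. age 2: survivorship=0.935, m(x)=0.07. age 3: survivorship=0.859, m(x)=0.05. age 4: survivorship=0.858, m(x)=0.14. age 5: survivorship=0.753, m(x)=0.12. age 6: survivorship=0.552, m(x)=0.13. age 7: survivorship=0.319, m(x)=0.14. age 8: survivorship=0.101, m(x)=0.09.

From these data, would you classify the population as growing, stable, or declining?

R0 = Σ lx·mx = 0 + 0.03744 + 0.06545 + 0.04295 + 0.12012 + 0.09036 + 0.07176 + 0.04466 + 0.00909 = 0.48183
R0 < 1, so the population is declining.

declining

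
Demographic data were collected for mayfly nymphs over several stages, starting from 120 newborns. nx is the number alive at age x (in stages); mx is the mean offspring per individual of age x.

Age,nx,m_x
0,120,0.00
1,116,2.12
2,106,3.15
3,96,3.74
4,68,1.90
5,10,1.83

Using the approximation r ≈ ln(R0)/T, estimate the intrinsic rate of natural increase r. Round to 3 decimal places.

lx = nx/n0 = nx/120: 1, 0.96667…, 0.88333…, 0.8, 0.56667…, 0.08333…
R0 = Σ lx·mx = 0 + 2.04933… + 2.7825… + 2.992 + 1.07667… + 0.1525… = 9.053…
Σ x·lx·mx = 21.6595…; T = 21.6595…/9.053… = 2.39252…
r ≈ ln(R0)/T = ln(9.053…)/2.39252… = 0.92083… → 0.921

0.921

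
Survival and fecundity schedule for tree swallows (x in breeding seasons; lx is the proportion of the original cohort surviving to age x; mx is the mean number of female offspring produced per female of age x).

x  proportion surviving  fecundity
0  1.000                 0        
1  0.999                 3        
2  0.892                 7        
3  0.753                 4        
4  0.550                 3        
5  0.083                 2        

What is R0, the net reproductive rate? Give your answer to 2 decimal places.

lx·mx by age: 0, 2.997, 6.244, 3.012, 1.65, 0.166
R0 = Σ lx·mx = 14.069 → 14.07

14.07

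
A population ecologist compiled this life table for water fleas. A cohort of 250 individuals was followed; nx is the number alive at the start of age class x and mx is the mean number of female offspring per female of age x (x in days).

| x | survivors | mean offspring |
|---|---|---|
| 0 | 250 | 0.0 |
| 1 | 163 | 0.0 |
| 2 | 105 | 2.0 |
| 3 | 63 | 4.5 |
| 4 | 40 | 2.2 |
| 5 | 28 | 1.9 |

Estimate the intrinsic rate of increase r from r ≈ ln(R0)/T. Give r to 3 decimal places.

0.313

lx = nx/n0 = nx/250: 1, 0.652, 0.42, 0.252, 0.16, 0.112
R0 = Σ lx·mx = 0 + 0 + 0.84 + 1.134 + 0.352 + 0.2128 = 2.5388
Σ x·lx·mx = 7.554; T = 7.554/2.5388 = 2.97542…
r ≈ ln(R0)/T = ln(2.5388)/2.97542… = 0.31313… → 0.313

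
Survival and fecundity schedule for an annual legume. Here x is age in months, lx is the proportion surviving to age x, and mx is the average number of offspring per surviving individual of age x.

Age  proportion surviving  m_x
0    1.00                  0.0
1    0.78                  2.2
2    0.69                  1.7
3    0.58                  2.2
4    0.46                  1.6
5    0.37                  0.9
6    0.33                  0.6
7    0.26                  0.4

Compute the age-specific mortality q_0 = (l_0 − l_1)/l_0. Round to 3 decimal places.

q_0 = (l_0 − l_1) / l_0 = (1 − 0.78) / 1
     = 0.22 / 1 = 0.22 → 0.220

0.220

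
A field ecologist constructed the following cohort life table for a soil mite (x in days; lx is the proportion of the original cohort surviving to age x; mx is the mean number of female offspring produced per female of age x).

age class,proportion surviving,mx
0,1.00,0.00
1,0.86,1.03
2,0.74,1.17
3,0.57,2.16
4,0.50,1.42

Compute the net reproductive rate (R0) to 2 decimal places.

3.69

lx·mx by age: 0, 0.8858, 0.8658, 1.2312, 0.71
R0 = Σ lx·mx = 3.6928 → 3.69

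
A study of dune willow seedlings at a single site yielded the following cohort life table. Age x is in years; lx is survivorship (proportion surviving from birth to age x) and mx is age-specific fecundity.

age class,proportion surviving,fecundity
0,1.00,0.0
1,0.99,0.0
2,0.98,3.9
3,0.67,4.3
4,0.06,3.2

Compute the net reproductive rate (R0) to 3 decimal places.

6.895

lx·mx by age: 0, 0, 3.822, 2.881, 0.192
R0 = Σ lx·mx = 6.895 → 6.895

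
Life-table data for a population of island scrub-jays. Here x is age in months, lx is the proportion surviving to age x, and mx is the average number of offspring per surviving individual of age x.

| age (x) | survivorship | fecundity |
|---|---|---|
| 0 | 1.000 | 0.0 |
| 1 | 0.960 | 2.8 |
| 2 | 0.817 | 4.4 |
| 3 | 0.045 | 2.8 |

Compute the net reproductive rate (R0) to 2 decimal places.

6.41

lx·mx by age: 0, 2.688, 3.5948, 0.126
R0 = Σ lx·mx = 6.4088 → 6.41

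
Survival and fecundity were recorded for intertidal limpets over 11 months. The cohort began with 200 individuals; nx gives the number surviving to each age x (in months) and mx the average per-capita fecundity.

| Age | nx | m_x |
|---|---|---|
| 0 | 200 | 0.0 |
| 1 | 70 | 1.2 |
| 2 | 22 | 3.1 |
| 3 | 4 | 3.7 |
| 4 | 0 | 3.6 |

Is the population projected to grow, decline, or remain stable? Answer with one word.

declining

lx = nx/n0 = nx/200: 1, 0.35, 0.11, 0.02, 0
R0 = Σ lx·mx = 0 + 0.42 + 0.341 + 0.074 + 0 = 0.835
R0 < 1, so the population is declining.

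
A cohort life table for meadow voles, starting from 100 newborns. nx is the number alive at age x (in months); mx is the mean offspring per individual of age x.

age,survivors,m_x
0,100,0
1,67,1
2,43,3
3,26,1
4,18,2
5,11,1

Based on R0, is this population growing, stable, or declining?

growing

lx = nx/n0 = nx/100: 1, 0.67, 0.43, 0.26, 0.18, 0.11
R0 = Σ lx·mx = 0 + 0.67 + 1.29 + 0.26 + 0.36 + 0.11 = 2.69
R0 > 1, so the population is growing.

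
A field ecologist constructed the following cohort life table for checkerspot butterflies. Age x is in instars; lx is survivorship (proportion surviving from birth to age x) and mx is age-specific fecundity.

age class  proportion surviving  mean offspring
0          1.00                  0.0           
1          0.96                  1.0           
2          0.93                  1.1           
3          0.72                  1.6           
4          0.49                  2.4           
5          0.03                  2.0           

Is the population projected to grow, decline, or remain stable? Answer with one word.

R0 = Σ lx·mx = 0 + 0.96 + 1.023 + 1.152 + 1.176 + 0.06 = 4.371
R0 > 1, so the population is growing.

growing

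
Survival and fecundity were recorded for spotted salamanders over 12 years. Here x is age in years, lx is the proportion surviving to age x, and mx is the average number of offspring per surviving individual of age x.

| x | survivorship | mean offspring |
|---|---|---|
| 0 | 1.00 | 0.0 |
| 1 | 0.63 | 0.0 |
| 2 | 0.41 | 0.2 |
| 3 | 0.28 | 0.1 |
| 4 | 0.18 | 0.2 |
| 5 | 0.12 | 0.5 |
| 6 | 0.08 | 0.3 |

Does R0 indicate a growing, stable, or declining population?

R0 = Σ lx·mx = 0 + 0 + 0.082 + 0.028 + 0.036 + 0.06 + 0.024 = 0.23
R0 < 1, so the population is declining.

declining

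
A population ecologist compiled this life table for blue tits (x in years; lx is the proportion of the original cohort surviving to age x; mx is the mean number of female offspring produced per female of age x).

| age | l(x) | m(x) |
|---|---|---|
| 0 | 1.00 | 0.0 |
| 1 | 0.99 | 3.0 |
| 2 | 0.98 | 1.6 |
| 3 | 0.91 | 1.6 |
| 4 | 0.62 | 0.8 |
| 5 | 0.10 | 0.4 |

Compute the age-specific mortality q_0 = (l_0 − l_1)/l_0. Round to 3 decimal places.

q_0 = (l_0 − l_1) / l_0 = (1 − 0.99) / 1
     = 0.01 / 1 = 0.01 → 0.010

0.010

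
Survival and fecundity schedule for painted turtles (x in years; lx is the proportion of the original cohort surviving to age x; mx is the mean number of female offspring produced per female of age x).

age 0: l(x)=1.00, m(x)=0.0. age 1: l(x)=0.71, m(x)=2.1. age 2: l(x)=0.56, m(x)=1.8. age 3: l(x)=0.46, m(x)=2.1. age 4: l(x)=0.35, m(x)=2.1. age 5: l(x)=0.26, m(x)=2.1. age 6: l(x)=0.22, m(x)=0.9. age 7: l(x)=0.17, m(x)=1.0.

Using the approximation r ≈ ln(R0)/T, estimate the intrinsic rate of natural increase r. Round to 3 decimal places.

R0 = Σ lx·mx = 0 + 1.491 + 1.008 + 0.966 + 0.735 + 0.546 + 0.198 + 0.17 = 5.114
Σ x·lx·mx = 14.453; T = 14.453/5.114 = 2.82616…
r ≈ ln(R0)/T = ln(5.114)/2.82616… = 0.57745… → 0.577

0.577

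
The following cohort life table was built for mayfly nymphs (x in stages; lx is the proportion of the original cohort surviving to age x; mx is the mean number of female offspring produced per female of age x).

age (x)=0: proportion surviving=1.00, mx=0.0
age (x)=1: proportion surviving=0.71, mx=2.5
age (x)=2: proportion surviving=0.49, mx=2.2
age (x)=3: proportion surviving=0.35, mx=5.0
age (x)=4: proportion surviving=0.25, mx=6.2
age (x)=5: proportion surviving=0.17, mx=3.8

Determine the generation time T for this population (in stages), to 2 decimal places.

lx·mx: 0, 1.775, 1.078, 1.75, 1.55, 0.646 → R0 = 6.799
x·lx·mx: 0, 1.775, 2.156, 5.25, 6.2, 3.23 → Σ = 18.611
T = 18.611 / 6.799 = 2.737314… → 2.74

2.74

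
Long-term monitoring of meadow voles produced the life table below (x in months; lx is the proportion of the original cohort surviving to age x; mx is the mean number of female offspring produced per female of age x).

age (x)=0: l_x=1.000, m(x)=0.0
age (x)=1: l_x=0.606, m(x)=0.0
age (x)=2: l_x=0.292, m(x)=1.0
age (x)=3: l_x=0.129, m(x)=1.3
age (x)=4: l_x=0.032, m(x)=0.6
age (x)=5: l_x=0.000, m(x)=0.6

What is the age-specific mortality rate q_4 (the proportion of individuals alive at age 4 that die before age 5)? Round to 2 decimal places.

1.00

q_4 = (l_4 − l_5) / l_4 = (0.032 − 0) / 0.032
     = 0.032 / 0.032 = 1 → 1.00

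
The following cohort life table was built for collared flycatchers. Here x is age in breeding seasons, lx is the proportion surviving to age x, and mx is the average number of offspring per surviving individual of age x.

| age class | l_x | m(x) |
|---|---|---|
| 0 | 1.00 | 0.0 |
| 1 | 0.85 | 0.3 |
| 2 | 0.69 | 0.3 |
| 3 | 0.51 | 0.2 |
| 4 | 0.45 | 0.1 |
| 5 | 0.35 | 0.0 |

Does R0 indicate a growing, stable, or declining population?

declining

R0 = Σ lx·mx = 0 + 0.255 + 0.207 + 0.102 + 0.045 + 0 = 0.609
R0 < 1, so the population is declining.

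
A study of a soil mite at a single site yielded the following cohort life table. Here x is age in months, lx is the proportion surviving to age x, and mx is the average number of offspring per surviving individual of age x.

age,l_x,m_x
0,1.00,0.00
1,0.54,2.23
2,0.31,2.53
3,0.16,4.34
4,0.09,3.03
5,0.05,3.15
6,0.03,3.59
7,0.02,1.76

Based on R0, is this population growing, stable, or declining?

R0 = Σ lx·mx = 0 + 1.2042 + 0.7843 + 0.6944 + 0.2727 + 0.1575 + 0.1077 + 0.0352 = 3.256
R0 > 1, so the population is growing.

growing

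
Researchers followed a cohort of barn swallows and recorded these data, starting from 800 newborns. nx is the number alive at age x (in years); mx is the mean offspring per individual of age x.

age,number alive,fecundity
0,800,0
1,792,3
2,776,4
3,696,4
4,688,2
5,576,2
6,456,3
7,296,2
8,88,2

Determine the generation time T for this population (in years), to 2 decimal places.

3.25

lx = nx/n0 = nx/800: 1, 0.99, 0.97, 0.87, 0.86, 0.72, 0.57, 0.37, 0.11
lx·mx: 0, 2.97, 3.88, 3.48, 1.72, 1.44, 1.71, 0.74, 0.22 → R0 = 16.16
x·lx·mx: 0, 2.97, 7.76, 10.44, 6.88, 7.2, 10.26, 5.18, 1.76 → Σ = 52.45
T = 52.45 / 16.16 = 3.245668… → 3.25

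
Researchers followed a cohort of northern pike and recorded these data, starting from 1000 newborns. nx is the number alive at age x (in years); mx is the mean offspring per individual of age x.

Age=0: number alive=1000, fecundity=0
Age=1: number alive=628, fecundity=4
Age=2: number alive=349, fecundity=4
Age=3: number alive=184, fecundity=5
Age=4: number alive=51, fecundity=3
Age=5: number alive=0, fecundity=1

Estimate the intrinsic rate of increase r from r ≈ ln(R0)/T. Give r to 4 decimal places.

0.9218

lx = nx/n0 = nx/1000: 1, 0.628, 0.349, 0.184, 0.051, 0
R0 = Σ lx·mx = 0 + 2.512 + 1.396 + 0.92 + 0.153 + 0 = 4.981
Σ x·lx·mx = 8.676; T = 8.676/4.981 = 1.74182…
r ≈ ln(R0)/T = ln(4.981)/1.74182… = 0.921813… → 0.9218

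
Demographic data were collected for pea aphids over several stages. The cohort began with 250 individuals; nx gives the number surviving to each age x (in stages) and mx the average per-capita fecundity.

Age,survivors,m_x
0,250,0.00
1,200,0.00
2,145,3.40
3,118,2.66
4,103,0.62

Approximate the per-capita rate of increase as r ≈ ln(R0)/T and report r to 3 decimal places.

lx = nx/n0 = nx/250: 1, 0.8, 0.58, 0.472, 0.412
R0 = Σ lx·mx = 0 + 0 + 1.972 + 1.25552 + 0.25544 = 3.48296
Σ x·lx·mx = 8.73232; T = 8.73232/3.48296 = 2.50715…
r ≈ ln(R0)/T = ln(3.48296)/2.50715… = 0.49773… → 0.498

0.498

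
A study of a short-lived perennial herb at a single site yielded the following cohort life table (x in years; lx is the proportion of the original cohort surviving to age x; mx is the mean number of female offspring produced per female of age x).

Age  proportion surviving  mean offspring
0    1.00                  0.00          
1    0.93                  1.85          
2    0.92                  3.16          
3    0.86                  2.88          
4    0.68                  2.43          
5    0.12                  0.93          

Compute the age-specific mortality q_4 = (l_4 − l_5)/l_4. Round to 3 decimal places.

q_4 = (l_4 − l_5) / l_4 = (0.68 − 0.12) / 0.68
     = 0.56 / 0.68 = 0.823529… → 0.824

0.824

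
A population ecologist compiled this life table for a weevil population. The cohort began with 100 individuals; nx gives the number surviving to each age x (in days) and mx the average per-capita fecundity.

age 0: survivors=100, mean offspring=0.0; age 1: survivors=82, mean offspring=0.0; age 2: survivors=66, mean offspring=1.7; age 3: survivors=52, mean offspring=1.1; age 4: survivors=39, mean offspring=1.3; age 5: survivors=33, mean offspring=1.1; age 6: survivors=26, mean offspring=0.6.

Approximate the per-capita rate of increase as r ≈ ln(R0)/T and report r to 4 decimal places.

lx = nx/n0 = nx/100: 1, 0.82, 0.66, 0.52, 0.39, 0.33, 0.26
R0 = Σ lx·mx = 0 + 0 + 1.122 + 0.572 + 0.507 + 0.363 + 0.156 = 2.72
Σ x·lx·mx = 8.739; T = 8.739/2.72 = 3.21287…
r ≈ ln(R0)/T = ln(2.72)/3.21287… = 0.311445… → 0.3114

0.3114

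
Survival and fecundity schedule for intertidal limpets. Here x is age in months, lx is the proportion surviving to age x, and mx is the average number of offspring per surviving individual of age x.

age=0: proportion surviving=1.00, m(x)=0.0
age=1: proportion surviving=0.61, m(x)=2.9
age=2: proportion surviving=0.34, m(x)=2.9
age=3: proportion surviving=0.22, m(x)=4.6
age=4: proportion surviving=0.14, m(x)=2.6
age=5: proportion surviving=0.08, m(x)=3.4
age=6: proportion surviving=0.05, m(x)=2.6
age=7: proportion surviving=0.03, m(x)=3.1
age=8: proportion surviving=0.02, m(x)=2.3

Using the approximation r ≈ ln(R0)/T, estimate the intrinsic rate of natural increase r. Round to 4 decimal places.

R0 = Σ lx·mx = 0 + 1.769 + 0.986 + 1.012 + 0.364 + 0.272 + 0.13 + 0.093 + 0.046 = 4.672
Σ x·lx·mx = 11.392; T = 11.392/4.672 = 2.43836…
r ≈ ln(R0)/T = ln(4.672)/2.43836… = 0.632224… → 0.6322

0.6322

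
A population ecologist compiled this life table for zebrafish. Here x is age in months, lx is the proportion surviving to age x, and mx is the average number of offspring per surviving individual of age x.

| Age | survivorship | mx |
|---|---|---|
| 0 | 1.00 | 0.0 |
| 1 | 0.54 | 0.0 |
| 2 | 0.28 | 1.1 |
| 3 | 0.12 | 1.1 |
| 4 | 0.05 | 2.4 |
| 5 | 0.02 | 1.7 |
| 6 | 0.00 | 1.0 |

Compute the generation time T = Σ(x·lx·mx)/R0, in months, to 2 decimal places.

2.80

lx·mx: 0, 0, 0.308, 0.132, 0.12, 0.034, 0 → R0 = 0.594
x·lx·mx: 0, 0, 0.616, 0.396, 0.48, 0.17, 0 → Σ = 1.662
T = 1.662 / 0.594 = 2.79798… → 2.80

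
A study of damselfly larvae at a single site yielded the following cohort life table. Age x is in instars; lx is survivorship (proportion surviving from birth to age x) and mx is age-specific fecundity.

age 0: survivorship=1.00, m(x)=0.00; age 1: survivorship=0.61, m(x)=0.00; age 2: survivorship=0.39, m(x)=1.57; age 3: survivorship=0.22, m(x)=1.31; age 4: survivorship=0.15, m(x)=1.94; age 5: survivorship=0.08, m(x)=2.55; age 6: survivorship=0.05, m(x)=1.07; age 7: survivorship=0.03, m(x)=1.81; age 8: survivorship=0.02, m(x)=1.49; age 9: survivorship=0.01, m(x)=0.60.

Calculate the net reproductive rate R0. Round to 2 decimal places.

lx·mx by age: 0, 0, 0.6123, 0.2882, 0.291, 0.204, 0.0535, 0.0543, 0.0298, 0.006
R0 = Σ lx·mx = 1.5391 → 1.54

1.54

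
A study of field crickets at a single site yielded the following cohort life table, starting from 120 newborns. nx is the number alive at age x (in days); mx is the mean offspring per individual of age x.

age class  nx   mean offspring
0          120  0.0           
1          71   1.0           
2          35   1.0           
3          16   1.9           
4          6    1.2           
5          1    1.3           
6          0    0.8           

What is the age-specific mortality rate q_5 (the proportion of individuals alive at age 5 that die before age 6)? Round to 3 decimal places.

lx = nx/n0 = nx/120: 1, 0.59167…, 0.29167…, 0.13333…, 0.05, 0.00833…, 0
q_5 = (l_5 − l_6) / l_5 = (0.008333… − 0) / 0.008333…
     = 0.008333… / 0.008333… = 1 → 1.000

1.000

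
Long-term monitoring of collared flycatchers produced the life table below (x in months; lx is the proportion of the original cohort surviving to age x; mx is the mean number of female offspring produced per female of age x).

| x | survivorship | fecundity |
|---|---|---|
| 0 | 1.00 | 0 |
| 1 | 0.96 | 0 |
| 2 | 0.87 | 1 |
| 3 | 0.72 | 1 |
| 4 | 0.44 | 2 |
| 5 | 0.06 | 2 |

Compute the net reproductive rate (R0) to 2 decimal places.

lx·mx by age: 0, 0, 0.87, 0.72, 0.88, 0.12
R0 = Σ lx·mx = 2.59 → 2.59

2.59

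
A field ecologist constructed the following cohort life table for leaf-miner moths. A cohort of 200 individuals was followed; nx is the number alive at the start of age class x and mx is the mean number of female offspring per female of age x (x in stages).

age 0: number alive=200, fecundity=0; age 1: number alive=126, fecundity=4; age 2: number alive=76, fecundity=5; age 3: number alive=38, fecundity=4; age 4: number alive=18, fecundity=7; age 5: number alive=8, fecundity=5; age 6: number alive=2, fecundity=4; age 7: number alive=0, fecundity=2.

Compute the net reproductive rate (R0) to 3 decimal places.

6.050

lx = nx/n0 = nx/200: 1, 0.63, 0.38, 0.19, 0.09, 0.04, 0.01, 0
lx·mx by age: 0, 2.52, 1.9, 0.76, 0.63, 0.2, 0.04, 0
R0 = Σ lx·mx = 6.05 → 6.050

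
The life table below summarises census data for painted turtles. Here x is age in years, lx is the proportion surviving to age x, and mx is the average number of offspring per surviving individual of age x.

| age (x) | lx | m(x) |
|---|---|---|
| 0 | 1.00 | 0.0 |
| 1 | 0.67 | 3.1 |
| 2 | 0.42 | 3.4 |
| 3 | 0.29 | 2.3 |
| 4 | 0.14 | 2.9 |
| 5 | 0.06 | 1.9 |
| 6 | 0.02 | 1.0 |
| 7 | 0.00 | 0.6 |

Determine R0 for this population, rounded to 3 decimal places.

4.712

lx·mx by age: 0, 2.077, 1.428, 0.667, 0.406, 0.114, 0.02, 0
R0 = Σ lx·mx = 4.712 → 4.712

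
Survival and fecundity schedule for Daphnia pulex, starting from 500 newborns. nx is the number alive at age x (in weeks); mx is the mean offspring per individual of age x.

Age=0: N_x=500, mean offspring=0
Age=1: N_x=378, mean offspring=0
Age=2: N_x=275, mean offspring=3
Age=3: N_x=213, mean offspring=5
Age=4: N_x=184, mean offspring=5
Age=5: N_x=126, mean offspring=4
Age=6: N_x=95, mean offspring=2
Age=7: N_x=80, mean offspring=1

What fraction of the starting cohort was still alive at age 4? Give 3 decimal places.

0.368

l_4 = n_4/n_0 = 184/500 = 0.368 → 0.368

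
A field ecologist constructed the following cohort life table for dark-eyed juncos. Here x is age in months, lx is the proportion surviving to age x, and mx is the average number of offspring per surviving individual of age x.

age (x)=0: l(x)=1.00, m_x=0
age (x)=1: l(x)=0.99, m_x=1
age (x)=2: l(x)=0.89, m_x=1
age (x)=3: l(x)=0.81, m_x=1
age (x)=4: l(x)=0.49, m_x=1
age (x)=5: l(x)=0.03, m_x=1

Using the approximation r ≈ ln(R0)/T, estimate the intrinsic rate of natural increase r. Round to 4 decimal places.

R0 = Σ lx·mx = 0 + 0.99 + 0.89 + 0.81 + 0.49 + 0.03 = 3.21
Σ x·lx·mx = 7.31; T = 7.31/3.21 = 2.27726…
r ≈ ln(R0)/T = ln(3.21)/2.27726… = 0.512138… → 0.5121

0.5121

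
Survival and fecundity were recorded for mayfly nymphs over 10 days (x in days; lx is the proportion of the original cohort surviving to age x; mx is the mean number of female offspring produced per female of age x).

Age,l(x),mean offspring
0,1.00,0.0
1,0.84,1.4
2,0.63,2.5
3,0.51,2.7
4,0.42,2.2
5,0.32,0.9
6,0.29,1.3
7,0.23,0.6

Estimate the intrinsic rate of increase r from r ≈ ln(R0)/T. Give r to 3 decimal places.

R0 = Σ lx·mx = 0 + 1.176 + 1.575 + 1.377 + 0.924 + 0.288 + 0.377 + 0.138 = 5.855
Σ x·lx·mx = 16.821; T = 16.821/5.855 = 2.87293…
r ≈ ln(R0)/T = ln(5.855)/2.87293… = 0.61515… → 0.615

0.615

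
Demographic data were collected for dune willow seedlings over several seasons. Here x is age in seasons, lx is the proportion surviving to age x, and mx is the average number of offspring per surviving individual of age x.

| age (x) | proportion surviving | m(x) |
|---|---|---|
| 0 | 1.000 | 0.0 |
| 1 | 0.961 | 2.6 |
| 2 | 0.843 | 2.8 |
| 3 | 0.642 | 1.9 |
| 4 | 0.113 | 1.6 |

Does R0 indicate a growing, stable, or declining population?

R0 = Σ lx·mx = 0 + 2.4986 + 2.3604 + 1.2198 + 0.1808 = 6.2596
R0 > 1, so the population is growing.

growing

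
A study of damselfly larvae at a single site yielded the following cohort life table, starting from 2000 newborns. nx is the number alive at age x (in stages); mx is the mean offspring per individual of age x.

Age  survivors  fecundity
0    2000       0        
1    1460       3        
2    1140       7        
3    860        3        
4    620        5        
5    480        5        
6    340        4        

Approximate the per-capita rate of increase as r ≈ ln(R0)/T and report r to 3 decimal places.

lx = nx/n0 = nx/2000: 1, 0.73, 0.57, 0.43, 0.31, 0.24, 0.17
R0 = Σ lx·mx = 0 + 2.19 + 3.99 + 1.29 + 1.55 + 1.2 + 0.68 = 10.9
Σ x·lx·mx = 30.32; T = 30.32/10.9 = 2.78165…
r ≈ ln(R0)/T = ln(10.9)/2.78165… = 0.85876… → 0.859

0.859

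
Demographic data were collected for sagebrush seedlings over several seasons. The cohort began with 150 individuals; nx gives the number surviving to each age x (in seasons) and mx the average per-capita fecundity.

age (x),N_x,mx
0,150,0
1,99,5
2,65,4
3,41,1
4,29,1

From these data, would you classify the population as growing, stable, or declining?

lx = nx/n0 = nx/150: 1, 0.66, 0.43333…, 0.27333…, 0.19333…
R0 = Σ lx·mx = 0 + 3.3 + 1.733333… + 0.273333… + 0.193333… = 5.5…
R0 > 1, so the population is growing.

growing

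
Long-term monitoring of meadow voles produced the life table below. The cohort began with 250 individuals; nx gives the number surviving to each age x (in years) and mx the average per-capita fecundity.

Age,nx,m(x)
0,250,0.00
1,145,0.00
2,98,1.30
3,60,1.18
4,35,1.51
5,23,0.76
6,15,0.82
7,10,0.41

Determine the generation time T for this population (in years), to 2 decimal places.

3.05

lx = nx/n0 = nx/250: 1, 0.58, 0.392, 0.24, 0.14, 0.092, 0.06, 0.04
lx·mx: 0, 0, 0.5096, 0.2832, 0.2114, 0.06992, 0.0492, 0.0164 → R0 = 1.13972
x·lx·mx: 0, 0, 1.0192, 0.8496, 0.8456, 0.3496, 0.2952, 0.1148 → Σ = 3.474
T = 3.474 / 1.13972 = 3.048117… → 3.05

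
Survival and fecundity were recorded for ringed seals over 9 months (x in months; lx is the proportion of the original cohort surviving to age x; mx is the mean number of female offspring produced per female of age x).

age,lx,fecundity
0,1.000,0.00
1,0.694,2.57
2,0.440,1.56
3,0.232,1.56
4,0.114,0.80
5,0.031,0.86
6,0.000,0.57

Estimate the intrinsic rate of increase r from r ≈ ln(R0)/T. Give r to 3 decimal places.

0.673

R0 = Σ lx·mx = 0 + 1.78358 + 0.6864 + 0.36192 + 0.0912 + 0.02666 + 0 = 2.94976
Σ x·lx·mx = 4.74024; T = 4.74024/2.94976 = 1.60699…
r ≈ ln(R0)/T = ln(2.94976)/1.60699… = 0.67314… → 0.673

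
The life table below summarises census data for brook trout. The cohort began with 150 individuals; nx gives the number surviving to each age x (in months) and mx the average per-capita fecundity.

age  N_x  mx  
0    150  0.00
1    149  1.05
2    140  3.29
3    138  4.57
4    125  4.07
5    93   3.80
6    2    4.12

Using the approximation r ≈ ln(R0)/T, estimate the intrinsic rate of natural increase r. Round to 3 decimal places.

lx = nx/n0 = nx/150: 1, 0.99333…, 0.93333…, 0.92, 0.83333…, 0.62, 0.01333…
R0 = Σ lx·mx = 0 + 1.043… + 3.07067… + 4.2044 + 3.39167… + 2.356 + 0.05493… = 14.120667…
Σ x·lx·mx = 45.4738…; T = 45.4738…/14.120667… = 3.22037…
r ≈ ln(R0)/T = ln(14.120667…)/3.22037… = 0.82215… → 0.822

0.822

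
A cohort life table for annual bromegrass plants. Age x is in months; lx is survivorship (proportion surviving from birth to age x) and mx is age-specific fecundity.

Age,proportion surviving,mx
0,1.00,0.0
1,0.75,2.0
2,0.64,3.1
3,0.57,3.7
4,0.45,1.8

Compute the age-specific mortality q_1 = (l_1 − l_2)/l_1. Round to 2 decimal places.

0.15

q_1 = (l_1 − l_2) / l_1 = (0.75 − 0.64) / 0.75
     = 0.11 / 0.75 = 0.146667… → 0.15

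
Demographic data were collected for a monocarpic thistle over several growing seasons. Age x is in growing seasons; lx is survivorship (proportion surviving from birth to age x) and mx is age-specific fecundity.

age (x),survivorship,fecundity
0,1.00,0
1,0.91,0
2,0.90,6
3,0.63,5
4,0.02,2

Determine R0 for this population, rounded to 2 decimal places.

8.59

lx·mx by age: 0, 0, 5.4, 3.15, 0.04
R0 = Σ lx·mx = 8.59 → 8.59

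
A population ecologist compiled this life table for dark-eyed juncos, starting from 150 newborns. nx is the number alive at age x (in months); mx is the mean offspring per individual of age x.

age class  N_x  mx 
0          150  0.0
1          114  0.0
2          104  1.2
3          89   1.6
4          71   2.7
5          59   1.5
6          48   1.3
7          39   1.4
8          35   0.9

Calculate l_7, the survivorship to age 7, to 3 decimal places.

0.260

l_7 = n_7/n_0 = 39/150 = 0.26 → 0.260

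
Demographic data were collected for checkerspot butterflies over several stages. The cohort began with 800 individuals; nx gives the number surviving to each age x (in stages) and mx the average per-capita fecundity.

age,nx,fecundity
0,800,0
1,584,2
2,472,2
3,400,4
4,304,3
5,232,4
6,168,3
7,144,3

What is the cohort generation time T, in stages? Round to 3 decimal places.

lx = nx/n0 = nx/800: 1, 0.73, 0.59, 0.5, 0.38, 0.29, 0.21, 0.18
lx·mx: 0, 1.46, 1.18, 2, 1.14, 1.16, 0.63, 0.54 → R0 = 8.11
x·lx·mx: 0, 1.46, 2.36, 6, 4.56, 5.8, 3.78, 3.78 → Σ = 27.74
T = 27.74 / 8.11 = 3.420469… → 3.420

3.420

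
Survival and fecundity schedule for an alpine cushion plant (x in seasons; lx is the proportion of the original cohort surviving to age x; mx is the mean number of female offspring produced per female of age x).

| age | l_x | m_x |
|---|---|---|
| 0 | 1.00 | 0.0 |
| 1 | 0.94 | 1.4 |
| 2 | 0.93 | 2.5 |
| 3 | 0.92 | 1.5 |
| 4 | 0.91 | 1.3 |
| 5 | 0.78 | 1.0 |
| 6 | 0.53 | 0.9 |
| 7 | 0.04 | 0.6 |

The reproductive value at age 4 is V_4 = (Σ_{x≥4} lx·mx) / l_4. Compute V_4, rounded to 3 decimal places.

2.708

lx·mx for x ≥ 4: 1.183, 0.78, 0.477, 0.024 → sum = 2.464
V_4 = 2.464 / l_4 = 2.464 / 0.91 = 2.707692… → 2.708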